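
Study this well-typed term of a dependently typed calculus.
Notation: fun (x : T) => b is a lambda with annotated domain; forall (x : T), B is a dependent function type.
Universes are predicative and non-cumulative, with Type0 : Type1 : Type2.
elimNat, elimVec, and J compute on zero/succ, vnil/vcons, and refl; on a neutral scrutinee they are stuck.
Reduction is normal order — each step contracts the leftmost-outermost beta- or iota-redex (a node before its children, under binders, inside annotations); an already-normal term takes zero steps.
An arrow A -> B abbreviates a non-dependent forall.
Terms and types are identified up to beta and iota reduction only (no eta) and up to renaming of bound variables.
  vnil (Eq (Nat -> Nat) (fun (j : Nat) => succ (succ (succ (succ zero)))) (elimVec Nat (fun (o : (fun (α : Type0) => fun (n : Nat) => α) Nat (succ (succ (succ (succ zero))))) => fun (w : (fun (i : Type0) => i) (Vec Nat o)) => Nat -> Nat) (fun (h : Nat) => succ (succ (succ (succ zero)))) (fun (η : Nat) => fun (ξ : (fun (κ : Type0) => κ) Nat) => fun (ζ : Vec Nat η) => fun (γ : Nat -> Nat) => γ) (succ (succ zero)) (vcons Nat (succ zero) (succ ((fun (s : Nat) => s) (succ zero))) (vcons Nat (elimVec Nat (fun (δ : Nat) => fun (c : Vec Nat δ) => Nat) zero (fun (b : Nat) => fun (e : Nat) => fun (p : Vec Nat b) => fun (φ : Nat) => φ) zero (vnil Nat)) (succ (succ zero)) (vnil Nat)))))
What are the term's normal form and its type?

reduced normal form:
  vnil (Eq (Nat -> Nat) (fun (j : Nat) => succ (succ (succ (succ zero)))) (fun (o : Nat) => succ (succ (succ (succ zero)))))
type:
  Vec (Eq (Nat -> Nat) (fun (j : Nat) => succ (succ (succ (succ zero)))) (fun (o : Nat) => succ (succ (succ (succ zero))))) zero
observation: the leftmost-outermost redex is an elimVec iota-redex, and normalization takes 11 steps.


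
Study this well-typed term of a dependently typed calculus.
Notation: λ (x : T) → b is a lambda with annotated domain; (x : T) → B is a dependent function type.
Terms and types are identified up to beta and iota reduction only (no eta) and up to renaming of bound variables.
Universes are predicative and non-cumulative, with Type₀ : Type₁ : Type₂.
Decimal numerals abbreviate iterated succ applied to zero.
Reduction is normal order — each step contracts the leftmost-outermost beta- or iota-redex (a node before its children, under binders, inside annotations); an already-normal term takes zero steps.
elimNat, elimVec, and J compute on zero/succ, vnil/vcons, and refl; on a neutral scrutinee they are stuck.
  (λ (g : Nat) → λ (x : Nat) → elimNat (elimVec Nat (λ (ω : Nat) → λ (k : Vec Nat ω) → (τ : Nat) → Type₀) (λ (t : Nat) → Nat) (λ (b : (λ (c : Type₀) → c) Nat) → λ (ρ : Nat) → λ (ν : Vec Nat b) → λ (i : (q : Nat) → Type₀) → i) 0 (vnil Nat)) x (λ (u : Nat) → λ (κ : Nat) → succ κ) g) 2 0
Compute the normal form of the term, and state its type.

normal form:
  2
type:
  Nat
observation: normalization takes exactly 9 steps under the normal-order strategy.


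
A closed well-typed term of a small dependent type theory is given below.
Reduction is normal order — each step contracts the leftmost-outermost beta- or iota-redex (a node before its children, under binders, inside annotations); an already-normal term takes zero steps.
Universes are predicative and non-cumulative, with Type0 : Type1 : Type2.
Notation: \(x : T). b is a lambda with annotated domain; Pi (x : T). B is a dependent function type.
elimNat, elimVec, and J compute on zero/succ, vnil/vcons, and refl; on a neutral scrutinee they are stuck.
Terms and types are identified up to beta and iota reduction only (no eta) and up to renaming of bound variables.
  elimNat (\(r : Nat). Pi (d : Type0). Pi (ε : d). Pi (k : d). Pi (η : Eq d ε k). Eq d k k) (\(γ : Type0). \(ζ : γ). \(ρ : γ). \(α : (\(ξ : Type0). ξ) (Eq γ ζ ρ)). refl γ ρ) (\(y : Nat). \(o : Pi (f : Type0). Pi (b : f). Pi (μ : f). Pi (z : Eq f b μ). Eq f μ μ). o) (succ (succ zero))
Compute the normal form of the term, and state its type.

reduced normal form:
  \(r : Type0). \(d : r). \(ε : r). \(k : Eq r d ε). refl r ε
the term's type:
  Pi (r : Type0). Pi (d : r). Pi (ε : r). Pi (k : Eq r d ε). Eq r ε ε
observation: the leftmost-outermost redex is an elimNat iota-redex, and normalization takes 8 steps.


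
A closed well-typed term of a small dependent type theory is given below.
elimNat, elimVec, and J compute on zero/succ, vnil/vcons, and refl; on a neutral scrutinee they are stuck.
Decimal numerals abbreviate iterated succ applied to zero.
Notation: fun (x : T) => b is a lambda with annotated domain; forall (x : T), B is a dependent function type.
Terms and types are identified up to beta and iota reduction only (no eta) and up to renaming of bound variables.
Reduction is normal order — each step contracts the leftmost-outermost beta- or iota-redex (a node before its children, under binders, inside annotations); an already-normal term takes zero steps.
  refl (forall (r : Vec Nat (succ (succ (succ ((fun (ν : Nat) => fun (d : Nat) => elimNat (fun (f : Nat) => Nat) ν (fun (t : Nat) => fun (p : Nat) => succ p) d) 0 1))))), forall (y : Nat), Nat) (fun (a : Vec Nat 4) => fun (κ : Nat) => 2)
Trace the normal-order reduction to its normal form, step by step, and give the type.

reduction (normal order):
  refl (forall (r : Vec Nat (succ (succ (succ ((fun (ν : Nat) => fun (d : Nat) => elimNat (fun (f : Nat) => Nat) ν (fun (t : Nat) => fun (p : Nat) => succ p) d) 0 1))))), forall (y : Nat), Nat) (fun (a : Vec Nat 4) => fun (κ : Nat) => 2)
  ~> refl (forall (r : Vec Nat (succ (succ (succ ((fun (ν : Nat) => elimNat (fun (d : Nat) => Nat) 0 (fun (f : Nat) => fun (t : Nat) => succ t) ν) 1))))), forall (p : Nat), Nat) (fun (y : Vec Nat 4) => fun (a : Nat) => 2)
  ~> refl (forall (r : Vec Nat (succ (succ (succ (elimNat (fun (ν : Nat) => Nat) 0 (fun (d : Nat) => fun (f : Nat) => succ f) 1))))), forall (t : Nat), Nat) (fun (p : Vec Nat 4) => fun (y : Nat) => 2)
  ~> refl (forall (r : Vec Nat (succ (succ (succ ((fun (ν : Nat) => fun (d : Nat) => succ d) 0 (elimNat (fun (f : Nat) => Nat) 0 (fun (t : Nat) => fun (p : Nat) => succ p) 0)))))), forall (y : Nat), Nat) (fun (a : Vec Nat 4) => fun (κ : Nat) => 2)
  ~> refl (forall (r : Vec Nat (succ (succ (succ ((fun (ν : Nat) => succ ν) (elimNat (fun (d : Nat) => Nat) 0 (fun (f : Nat) => fun (t : Nat) => succ t) 0)))))), forall (p : Nat), Nat) (fun (y : Vec Nat 4) => fun (a : Nat) => 2)
  ~> refl (forall (r : Vec Nat (succ (succ (succ (succ (elimNat (fun (ν : Nat) => Nat) 0 (fun (d : Nat) => fun (f : Nat) => succ f) 0)))))), forall (t : Nat), Nat) (fun (p : Vec Nat 4) => fun (y : Nat) => 2)
  ~> refl (forall (r : Vec Nat 4), forall (ν : Nat), Nat) (fun (d : Vec Nat 4) => fun (f : Nat) => 2)
inferred type:
  Eq (forall (r : Vec Nat 4), forall (ν : Nat), Nat) (fun (d : Vec Nat 4) => fun (f : Nat) => 2) (fun (t : Vec Nat 4) => fun (p : Nat) => 2)


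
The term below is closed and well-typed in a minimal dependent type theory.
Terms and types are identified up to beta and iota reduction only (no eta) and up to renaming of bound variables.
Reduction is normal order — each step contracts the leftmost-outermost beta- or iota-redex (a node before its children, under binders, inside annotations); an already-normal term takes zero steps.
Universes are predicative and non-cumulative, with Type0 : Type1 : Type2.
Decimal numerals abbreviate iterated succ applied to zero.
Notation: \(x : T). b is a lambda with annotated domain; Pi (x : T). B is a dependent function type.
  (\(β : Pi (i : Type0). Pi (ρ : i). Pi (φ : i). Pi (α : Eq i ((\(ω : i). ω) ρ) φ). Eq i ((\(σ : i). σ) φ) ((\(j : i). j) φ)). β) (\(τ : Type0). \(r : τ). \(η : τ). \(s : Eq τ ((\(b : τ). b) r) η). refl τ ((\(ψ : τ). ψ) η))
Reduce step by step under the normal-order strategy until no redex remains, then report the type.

normal-order reduction:
  (\(β : Pi (i : Type0). Pi (ρ : i). Pi (φ : i). Pi (α : Eq i ((\(ω : i). ω) ρ) φ). Eq i ((\(σ : i). σ) φ) ((\(j : i). j) φ)). β) (\(τ : Type0). \(r : τ). \(η : τ). \(s : Eq τ ((\(b : τ). b) r) η). refl τ ((\(ψ : τ). ψ) η))
  ~> \(β : Type0). \(i : β). \(ρ : β). \(φ : Eq β ((\(α : β). α) i) ρ). refl β ((\(ω : β). ω) ρ)
  ~> \(β : Type0). \(i : β). \(ρ : β). \(φ : Eq β i ρ). refl β ((\(α : β). α) ρ)
  ~> \(β : Type0). \(i : β). \(ρ : β). \(φ : Eq β i ρ). refl β ρ
type:
  Pi (β : Type0). Pi (i : β). Pi (ρ : β). Pi (φ : Eq β i ρ). Eq β ρ ρ


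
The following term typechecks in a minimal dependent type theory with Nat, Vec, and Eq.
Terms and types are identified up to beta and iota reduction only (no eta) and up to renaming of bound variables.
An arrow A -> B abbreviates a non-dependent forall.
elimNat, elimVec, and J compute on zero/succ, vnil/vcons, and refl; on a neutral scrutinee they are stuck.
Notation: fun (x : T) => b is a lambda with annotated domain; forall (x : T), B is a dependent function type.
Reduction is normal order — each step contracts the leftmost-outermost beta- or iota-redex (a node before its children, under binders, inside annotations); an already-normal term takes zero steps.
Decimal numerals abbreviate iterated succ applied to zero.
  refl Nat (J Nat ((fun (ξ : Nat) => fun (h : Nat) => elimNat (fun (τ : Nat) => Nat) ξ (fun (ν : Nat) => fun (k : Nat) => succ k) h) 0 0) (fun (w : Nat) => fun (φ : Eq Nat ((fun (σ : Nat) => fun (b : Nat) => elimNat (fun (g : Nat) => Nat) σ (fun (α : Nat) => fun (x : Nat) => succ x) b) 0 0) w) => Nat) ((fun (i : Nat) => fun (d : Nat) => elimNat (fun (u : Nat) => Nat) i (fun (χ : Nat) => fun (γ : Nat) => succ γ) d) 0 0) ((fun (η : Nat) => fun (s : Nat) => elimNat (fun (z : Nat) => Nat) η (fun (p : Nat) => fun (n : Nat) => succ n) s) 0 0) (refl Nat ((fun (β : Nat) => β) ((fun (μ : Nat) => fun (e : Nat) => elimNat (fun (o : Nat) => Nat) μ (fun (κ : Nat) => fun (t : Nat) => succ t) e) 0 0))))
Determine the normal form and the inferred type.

resulting normal form:
  refl Nat 0
type:
  Eq Nat 0 0


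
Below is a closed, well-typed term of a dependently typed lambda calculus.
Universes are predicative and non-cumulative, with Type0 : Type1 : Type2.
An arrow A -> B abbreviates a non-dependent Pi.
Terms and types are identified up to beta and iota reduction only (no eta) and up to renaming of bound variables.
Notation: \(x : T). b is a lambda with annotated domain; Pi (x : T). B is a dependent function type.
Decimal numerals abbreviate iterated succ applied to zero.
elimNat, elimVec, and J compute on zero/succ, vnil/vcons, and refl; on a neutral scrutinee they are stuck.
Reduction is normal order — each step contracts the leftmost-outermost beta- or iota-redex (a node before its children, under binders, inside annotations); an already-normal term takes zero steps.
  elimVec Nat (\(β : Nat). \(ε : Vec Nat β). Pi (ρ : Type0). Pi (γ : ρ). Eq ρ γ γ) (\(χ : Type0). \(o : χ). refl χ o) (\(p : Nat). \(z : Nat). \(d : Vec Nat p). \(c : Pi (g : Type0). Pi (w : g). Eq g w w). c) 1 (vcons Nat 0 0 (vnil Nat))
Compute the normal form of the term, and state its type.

reduced normal form:
  \(β : Type0). \(ε : β). refl β ε
type:
  Pi (β : Type0). Pi (ε : β). Eq β ε ε


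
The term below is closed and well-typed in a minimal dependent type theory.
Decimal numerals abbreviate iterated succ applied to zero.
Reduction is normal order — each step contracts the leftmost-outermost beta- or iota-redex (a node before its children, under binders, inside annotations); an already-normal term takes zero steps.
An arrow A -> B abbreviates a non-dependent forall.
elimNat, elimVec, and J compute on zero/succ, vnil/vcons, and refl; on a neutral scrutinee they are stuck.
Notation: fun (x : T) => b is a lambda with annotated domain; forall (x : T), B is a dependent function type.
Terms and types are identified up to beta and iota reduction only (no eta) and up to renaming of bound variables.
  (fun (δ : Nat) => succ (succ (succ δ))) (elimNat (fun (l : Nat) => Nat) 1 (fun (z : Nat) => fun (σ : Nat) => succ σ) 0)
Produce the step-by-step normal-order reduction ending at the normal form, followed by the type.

normal-order reduction sequence:
  (fun (δ : Nat) => succ (succ (succ δ))) (elimNat (fun (l : Nat) => Nat) 1 (fun (z : Nat) => fun (σ : Nat) => succ σ) 0)
  ~> succ (succ (succ (elimNat (fun (δ : Nat) => Nat) 1 (fun (l : Nat) => fun (z : Nat) => succ z) 0)))
  ~> 4
inferred type:
  Nat


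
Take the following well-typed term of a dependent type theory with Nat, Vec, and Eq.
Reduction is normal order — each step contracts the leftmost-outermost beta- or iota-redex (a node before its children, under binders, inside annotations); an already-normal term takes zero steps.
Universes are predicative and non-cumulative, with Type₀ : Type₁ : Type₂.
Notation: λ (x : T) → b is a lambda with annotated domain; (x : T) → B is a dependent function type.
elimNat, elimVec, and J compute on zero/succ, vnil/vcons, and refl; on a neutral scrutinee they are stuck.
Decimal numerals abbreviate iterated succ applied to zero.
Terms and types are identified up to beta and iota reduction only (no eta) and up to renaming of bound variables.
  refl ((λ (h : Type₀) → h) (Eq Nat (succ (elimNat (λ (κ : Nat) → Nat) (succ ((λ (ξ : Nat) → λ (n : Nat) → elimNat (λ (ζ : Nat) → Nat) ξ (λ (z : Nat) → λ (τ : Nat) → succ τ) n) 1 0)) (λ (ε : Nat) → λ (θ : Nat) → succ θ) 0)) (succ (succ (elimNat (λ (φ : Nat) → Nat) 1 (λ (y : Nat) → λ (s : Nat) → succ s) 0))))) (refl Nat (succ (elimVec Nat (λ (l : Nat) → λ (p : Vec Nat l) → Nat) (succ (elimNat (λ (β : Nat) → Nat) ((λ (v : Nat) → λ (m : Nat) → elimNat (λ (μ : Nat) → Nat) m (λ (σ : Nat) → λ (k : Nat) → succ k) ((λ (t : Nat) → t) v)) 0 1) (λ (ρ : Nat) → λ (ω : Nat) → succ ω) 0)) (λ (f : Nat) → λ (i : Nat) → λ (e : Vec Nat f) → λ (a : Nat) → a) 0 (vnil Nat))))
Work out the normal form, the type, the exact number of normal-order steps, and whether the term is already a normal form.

normal form:
  refl (Eq Nat 3 3) (refl Nat 3)
the term's type:
  Eq (Eq Nat 3 3) (refl Nat 3) (refl Nat 3)
reduction steps (normal order): 12
started in normal form: no
first contracted redex: a beta-redex


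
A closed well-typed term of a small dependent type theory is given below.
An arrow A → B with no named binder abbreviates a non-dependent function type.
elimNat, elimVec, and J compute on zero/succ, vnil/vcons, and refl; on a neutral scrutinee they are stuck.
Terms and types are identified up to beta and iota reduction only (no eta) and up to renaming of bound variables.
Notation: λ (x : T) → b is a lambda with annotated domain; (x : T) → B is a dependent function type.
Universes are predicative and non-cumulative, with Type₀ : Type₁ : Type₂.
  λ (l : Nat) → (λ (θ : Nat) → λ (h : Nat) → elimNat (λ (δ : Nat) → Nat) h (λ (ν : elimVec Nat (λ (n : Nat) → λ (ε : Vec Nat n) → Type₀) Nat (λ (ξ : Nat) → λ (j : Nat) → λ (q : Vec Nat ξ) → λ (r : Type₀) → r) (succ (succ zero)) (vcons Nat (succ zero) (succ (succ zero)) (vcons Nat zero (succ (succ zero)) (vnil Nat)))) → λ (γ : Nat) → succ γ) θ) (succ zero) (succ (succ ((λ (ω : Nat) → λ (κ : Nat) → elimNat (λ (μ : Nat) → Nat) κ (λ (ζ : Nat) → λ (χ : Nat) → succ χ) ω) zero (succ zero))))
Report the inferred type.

type:
  Nat → Nat


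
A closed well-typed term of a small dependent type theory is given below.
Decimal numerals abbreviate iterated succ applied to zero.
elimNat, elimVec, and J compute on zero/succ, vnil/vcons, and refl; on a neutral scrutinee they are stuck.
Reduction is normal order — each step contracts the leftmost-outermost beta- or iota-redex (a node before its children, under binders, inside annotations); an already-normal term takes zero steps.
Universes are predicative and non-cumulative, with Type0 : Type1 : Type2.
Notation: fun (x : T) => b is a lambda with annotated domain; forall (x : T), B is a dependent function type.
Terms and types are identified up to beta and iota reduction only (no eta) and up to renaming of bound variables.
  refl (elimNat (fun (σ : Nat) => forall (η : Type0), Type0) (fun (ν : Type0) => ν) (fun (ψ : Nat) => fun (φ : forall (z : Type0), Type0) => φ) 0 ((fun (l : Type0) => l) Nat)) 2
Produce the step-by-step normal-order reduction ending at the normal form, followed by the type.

reduction (normal order):
  refl (elimNat (fun (σ : Nat) => forall (η : Type0), Type0) (fun (ν : Type0) => ν) (fun (ψ : Nat) => fun (φ : forall (z : Type0), Type0) => φ) 0 ((fun (l : Type0) => l) Nat)) 2
  ~> refl ((fun (σ : Type0) => σ) ((fun (η : Type0) => η) Nat)) 2
  ~> refl ((fun (σ : Type0) => σ) Nat) 2
  ~> refl Nat 2
type:
  Eq Nat 2 2


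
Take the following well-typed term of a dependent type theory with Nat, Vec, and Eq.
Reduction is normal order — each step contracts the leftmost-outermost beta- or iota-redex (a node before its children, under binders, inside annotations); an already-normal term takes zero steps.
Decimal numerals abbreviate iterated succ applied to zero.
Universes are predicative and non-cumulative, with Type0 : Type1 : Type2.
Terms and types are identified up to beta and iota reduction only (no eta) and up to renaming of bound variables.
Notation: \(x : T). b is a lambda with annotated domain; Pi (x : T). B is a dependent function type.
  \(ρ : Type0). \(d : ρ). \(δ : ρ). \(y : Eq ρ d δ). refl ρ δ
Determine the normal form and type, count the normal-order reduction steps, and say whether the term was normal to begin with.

resulting normal form:
  \(ρ : Type0). \(d : ρ). \(δ : ρ). \(y : Eq ρ d δ). refl ρ δ
the term's type:
  Pi (ρ : Type0). Pi (d : ρ). Pi (δ : ρ). Pi (y : Eq ρ d δ). Eq ρ δ δ
normal-order step count: 0
started in normal form: yes


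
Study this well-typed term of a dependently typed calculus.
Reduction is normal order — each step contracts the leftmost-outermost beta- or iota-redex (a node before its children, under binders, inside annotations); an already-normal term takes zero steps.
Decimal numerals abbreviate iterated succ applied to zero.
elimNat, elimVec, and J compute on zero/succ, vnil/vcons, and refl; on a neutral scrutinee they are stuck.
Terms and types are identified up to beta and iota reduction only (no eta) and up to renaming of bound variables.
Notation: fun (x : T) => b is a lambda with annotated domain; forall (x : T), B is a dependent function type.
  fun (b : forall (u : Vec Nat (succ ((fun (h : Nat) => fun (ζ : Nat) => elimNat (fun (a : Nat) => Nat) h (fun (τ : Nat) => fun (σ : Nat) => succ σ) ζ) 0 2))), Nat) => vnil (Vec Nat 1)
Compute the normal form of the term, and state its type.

normal form:
  fun (b : forall (u : Vec Nat 3), Nat) => vnil (Vec Nat 1)
type:
  forall (b : forall (u : Vec Nat 3), Nat), Vec (Vec Nat 1) 0
observation: the first redex contracted is a beta-redex; the normal form is reached in 9 normal-order steps.


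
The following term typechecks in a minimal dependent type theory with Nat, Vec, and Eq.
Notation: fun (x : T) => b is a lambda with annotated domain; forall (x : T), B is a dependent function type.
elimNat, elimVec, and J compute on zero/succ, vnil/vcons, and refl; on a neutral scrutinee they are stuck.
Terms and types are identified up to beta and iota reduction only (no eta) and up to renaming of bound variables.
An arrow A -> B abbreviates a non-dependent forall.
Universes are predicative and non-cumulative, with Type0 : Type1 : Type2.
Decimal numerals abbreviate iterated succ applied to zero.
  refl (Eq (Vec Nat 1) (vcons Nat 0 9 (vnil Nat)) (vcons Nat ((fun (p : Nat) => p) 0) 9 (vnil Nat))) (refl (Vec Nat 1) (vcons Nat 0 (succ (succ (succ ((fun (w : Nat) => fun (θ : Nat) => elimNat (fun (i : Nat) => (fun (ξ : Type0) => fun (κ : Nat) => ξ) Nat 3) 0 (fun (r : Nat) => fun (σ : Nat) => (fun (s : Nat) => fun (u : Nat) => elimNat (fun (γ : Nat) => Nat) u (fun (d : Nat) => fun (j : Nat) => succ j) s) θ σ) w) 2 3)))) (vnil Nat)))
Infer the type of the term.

the term's type:
  Eq (Eq (Vec Nat 1) (vcons Nat 0 9 (vnil Nat)) (vcons Nat 0 9 (vnil Nat))) (refl (Vec Nat 1) (vcons Nat 0 9 (vnil Nat))) (refl (Vec Nat 1) (vcons Nat 0 9 (vnil Nat)))


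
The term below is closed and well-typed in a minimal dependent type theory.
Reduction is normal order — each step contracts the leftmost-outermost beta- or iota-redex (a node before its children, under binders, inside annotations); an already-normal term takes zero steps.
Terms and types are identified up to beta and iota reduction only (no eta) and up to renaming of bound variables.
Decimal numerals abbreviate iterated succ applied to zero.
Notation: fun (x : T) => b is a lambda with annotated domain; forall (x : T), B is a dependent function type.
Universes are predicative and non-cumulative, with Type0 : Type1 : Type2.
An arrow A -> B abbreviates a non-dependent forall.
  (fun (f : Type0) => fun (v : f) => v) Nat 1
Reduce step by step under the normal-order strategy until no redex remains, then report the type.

normal-order reduction sequence:
  (fun (f : Type0) => fun (v : f) => v) Nat 1
  ~> (fun (f : Nat) => f) 1
  ~> 1
type:
  Nat


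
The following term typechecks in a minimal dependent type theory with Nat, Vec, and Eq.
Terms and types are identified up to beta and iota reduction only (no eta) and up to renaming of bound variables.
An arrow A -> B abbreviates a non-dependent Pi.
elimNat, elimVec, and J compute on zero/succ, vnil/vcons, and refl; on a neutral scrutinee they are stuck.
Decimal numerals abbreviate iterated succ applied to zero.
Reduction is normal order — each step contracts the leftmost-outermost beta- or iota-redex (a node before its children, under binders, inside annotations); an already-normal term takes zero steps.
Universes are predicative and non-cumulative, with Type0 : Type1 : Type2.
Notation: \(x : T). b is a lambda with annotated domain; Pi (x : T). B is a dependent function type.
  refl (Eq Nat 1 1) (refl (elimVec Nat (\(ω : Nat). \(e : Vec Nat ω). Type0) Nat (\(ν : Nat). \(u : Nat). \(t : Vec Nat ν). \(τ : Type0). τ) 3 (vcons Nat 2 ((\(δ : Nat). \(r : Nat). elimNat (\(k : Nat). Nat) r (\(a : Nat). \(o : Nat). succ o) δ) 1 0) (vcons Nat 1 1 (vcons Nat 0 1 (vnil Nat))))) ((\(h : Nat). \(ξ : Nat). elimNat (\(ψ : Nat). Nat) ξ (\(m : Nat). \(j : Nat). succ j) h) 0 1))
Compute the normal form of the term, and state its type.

reduced normal form:
  refl (Eq Nat 1 1) (refl Nat 1)
type:
  Eq (Eq Nat 1 1) (refl Nat 1) (refl Nat 1)
observation: normalization takes exactly 19 steps under the normal-order strategy.


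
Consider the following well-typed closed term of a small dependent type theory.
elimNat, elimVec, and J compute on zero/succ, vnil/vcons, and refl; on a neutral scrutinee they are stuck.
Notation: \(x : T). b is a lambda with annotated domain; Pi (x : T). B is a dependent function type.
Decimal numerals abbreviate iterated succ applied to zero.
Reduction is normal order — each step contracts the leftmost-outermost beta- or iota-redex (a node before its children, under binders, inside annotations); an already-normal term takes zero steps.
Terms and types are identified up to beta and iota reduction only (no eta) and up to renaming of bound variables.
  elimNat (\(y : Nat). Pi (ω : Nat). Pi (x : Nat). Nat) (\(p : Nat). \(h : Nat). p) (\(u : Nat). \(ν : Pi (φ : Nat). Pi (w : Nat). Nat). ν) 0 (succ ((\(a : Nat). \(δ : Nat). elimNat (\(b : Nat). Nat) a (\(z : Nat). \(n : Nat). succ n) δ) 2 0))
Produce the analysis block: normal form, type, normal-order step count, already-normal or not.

resulting normal form:
  \(y : Nat). 3
type:
  Pi (y : Nat). Nat
normal-order step count: 5
started in normal form: no
first contracted redex: an elimNat iota-redex


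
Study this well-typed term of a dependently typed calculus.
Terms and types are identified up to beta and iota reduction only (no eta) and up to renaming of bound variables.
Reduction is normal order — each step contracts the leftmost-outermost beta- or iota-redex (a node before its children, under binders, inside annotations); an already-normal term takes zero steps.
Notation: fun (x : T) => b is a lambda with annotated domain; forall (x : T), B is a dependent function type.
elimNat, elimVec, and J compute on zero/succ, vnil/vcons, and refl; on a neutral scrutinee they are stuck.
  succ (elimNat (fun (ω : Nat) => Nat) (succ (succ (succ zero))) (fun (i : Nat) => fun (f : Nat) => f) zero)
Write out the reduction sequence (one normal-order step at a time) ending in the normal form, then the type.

normal-order reduction:
  succ (elimNat (fun (ω : Nat) => Nat) (succ (succ (succ zero))) (fun (i : Nat) => fun (f : Nat) => f) zero)
  ~> succ (succ (succ (succ zero)))
inferred type:
  Nat


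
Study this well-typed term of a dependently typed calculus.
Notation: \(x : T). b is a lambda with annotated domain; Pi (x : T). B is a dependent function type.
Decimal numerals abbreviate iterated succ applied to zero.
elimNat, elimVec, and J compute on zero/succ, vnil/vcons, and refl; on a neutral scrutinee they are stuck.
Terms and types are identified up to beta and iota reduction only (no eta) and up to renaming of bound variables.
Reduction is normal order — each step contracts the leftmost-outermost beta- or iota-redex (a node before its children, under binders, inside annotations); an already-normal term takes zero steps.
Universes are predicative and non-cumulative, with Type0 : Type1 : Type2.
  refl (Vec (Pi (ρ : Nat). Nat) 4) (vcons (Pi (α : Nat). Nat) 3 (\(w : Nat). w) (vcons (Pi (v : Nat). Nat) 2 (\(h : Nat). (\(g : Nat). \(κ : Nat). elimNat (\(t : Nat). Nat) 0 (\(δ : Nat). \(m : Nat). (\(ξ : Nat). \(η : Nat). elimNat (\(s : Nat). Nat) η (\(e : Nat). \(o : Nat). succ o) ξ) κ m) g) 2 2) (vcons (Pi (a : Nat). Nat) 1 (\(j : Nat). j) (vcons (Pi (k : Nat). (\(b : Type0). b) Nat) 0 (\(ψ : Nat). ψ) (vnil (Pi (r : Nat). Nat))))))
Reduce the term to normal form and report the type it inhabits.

resulting normal form:
  refl (Vec (Pi (ρ : Nat). Nat) 4) (vcons (Pi (α : Nat). Nat) 3 (\(w : Nat). w) (vcons (Pi (v : Nat). Nat) 2 (\(h : Nat). 4) (vcons (Pi (g : Nat). Nat) 1 (\(κ : Nat). κ) (vcons (Pi (t : Nat). Nat) 0 (\(δ : Nat). δ) (vnil (Pi (m : Nat). Nat))))))
type:
  Eq (Vec (Pi (ρ : Nat). Nat) 4) (vcons (Pi (α : Nat). Nat) 3 (\(w : Nat). w) (vcons (Pi (v : Nat). Nat) 2 (\(h : Nat). 4) (vcons (Pi (g : Nat). Nat) 1 (\(κ : Nat). κ) (vcons (Pi (t : Nat). Nat) 0 (\(δ : Nat). δ) (vnil (Pi (m : Nat). Nat)))))) (vcons (Pi (ξ : Nat). Nat) 3 (\(η : Nat). η) (vcons (Pi (s : Nat). Nat) 2 (\(e : Nat). 4) (vcons (Pi (o : Nat). Nat) 1 (\(a : Nat). a) (vcons (Pi (j : Nat). Nat) 0 (\(k : Nat). k) (vnil (Pi (b : Nat). Nat))))))
observation: normalization takes exactly 28 steps under the normal-order strategy.


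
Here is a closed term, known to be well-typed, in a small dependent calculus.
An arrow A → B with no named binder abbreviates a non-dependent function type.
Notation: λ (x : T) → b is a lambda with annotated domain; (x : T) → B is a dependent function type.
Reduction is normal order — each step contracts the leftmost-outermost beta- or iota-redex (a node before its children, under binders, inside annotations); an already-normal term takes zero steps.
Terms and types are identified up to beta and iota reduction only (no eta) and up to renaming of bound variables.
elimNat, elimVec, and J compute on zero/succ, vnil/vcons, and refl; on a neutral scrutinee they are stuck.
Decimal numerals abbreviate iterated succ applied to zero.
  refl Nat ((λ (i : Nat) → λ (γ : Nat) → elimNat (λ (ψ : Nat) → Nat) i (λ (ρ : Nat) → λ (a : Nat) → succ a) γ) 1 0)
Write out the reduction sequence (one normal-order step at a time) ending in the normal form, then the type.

reduction (normal order):
  refl Nat ((λ (i : Nat) → λ (γ : Nat) → elimNat (λ (ψ : Nat) → Nat) i (λ (ρ : Nat) → λ (a : Nat) → succ a) γ) 1 0)
  ~> refl Nat ((λ (i : Nat) → elimNat (λ (γ : Nat) → Nat) 1 (λ (ψ : Nat) → λ (ρ : Nat) → succ ρ) i) 0)
  ~> refl Nat (elimNat (λ (i : Nat) → Nat) 1 (λ (γ : Nat) → λ (ψ : Nat) → succ ψ) 0)
  ~> refl Nat 1
the term's type:
  Eq Nat 1 1


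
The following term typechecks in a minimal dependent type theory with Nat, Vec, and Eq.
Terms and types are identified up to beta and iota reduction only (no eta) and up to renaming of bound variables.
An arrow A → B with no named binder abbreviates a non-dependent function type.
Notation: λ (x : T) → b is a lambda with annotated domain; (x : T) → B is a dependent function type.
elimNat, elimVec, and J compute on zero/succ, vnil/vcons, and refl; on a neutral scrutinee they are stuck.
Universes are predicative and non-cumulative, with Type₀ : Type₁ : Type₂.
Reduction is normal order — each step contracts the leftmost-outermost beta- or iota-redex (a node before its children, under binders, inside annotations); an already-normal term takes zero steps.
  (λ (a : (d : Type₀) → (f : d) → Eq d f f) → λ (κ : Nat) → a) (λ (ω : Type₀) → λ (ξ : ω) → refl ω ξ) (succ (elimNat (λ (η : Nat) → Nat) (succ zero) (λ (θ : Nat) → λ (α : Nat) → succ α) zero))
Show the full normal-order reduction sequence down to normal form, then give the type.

normal-order reduction:
  (λ (a : (d : Type₀) → (f : d) → Eq d f f) → λ (κ : Nat) → a) (λ (ω : Type₀) → λ (ξ : ω) → refl ω ξ) (succ (elimNat (λ (η : Nat) → Nat) (succ zero) (λ (θ : Nat) → λ (α : Nat) → succ α) zero))
  ~> (λ (a : Nat) → λ (d : Type₀) → λ (f : d) → refl d f) (succ (elimNat (λ (κ : Nat) → Nat) (succ zero) (λ (ω : Nat) → λ (ξ : Nat) → succ ξ) zero))
  ~> λ (a : Type₀) → λ (d : a) → refl a d
inferred type:
  (a : Type₀) → (d : a) → Eq a d d


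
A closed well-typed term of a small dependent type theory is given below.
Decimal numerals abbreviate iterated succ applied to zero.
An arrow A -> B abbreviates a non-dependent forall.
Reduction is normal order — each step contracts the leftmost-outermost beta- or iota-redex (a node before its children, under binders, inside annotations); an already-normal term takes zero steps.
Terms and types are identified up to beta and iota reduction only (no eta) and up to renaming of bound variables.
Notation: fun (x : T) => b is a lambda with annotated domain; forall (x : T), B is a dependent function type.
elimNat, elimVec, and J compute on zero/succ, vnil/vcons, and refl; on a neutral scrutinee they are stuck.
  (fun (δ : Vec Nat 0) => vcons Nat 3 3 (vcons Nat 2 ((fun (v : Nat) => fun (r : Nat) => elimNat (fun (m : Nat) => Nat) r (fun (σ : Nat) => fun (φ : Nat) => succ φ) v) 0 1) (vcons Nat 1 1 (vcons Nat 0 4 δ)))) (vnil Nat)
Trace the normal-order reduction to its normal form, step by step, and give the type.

normal-order reduction:
  (fun (δ : Vec Nat 0) => vcons Nat 3 3 (vcons Nat 2 ((fun (v : Nat) => fun (r : Nat) => elimNat (fun (m : Nat) => Nat) r (fun (σ : Nat) => fun (φ : Nat) => succ φ) v) 0 1) (vcons Nat 1 1 (vcons Nat 0 4 δ)))) (vnil Nat)
  ~> vcons Nat 3 3 (vcons Nat 2 ((fun (δ : Nat) => fun (v : Nat) => elimNat (fun (r : Nat) => Nat) v (fun (m : Nat) => fun (σ : Nat) => succ σ) δ) 0 1) (vcons Nat 1 1 (vcons Nat 0 4 (vnil Nat))))
  ~> vcons Nat 3 3 (vcons Nat 2 ((fun (δ : Nat) => elimNat (fun (v : Nat) => Nat) δ (fun (r : Nat) => fun (m : Nat) => succ m) 0) 1) (vcons Nat 1 1 (vcons Nat 0 4 (vnil Nat))))
  ~> vcons Nat 3 3 (vcons Nat 2 (elimNat (fun (δ : Nat) => Nat) 1 (fun (v : Nat) => fun (r : Nat) => succ r) 0) (vcons Nat 1 1 (vcons Nat 0 4 (vnil Nat))))
  ~> vcons Nat 3 3 (vcons Nat 2 1 (vcons Nat 1 1 (vcons Nat 0 4 (vnil Nat))))
type:
  Vec Nat 4


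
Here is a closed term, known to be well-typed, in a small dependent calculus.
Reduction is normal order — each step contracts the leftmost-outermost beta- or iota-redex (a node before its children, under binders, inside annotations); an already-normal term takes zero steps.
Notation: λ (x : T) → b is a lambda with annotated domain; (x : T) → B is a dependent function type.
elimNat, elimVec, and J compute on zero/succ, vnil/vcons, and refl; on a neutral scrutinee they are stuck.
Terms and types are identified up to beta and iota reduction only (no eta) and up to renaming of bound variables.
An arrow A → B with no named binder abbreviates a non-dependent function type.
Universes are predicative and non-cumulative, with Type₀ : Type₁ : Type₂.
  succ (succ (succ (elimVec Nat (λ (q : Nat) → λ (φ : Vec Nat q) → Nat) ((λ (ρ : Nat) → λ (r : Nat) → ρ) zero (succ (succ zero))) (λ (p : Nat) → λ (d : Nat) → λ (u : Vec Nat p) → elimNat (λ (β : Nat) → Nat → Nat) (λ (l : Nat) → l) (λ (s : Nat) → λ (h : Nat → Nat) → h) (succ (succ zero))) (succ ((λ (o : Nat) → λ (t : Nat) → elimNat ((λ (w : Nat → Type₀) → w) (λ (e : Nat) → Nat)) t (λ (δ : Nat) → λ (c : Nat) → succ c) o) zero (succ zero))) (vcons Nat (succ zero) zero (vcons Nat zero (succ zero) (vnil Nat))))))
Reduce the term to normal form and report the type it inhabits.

resulting normal form:
  succ (succ (succ zero))
inferred type:
  Nat
observation: contracting an elimVec iota-redex first, the term normalizes in 27 steps.


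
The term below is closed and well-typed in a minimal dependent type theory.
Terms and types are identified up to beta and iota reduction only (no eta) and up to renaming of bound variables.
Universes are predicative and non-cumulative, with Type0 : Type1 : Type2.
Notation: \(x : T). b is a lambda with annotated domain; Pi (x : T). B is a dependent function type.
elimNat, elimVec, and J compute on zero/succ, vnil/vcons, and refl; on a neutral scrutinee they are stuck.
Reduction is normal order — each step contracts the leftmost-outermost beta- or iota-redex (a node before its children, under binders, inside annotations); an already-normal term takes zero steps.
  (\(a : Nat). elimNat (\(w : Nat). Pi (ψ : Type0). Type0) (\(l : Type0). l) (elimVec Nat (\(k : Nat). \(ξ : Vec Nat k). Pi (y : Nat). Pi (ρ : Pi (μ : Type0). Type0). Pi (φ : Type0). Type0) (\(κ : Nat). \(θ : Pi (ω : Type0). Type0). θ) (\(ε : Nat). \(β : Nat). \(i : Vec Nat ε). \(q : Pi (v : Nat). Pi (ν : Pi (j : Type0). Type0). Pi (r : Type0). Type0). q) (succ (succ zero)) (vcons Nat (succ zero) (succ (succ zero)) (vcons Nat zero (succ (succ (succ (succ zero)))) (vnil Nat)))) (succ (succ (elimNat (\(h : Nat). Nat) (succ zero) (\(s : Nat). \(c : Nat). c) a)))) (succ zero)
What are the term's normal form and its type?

normal form:
  \(a : Type0). a
the term's type:
  Pi (a : Type0). Type0
observation: the first redex contracted is a beta-redex; the normal form is reached in 48 normal-order steps.


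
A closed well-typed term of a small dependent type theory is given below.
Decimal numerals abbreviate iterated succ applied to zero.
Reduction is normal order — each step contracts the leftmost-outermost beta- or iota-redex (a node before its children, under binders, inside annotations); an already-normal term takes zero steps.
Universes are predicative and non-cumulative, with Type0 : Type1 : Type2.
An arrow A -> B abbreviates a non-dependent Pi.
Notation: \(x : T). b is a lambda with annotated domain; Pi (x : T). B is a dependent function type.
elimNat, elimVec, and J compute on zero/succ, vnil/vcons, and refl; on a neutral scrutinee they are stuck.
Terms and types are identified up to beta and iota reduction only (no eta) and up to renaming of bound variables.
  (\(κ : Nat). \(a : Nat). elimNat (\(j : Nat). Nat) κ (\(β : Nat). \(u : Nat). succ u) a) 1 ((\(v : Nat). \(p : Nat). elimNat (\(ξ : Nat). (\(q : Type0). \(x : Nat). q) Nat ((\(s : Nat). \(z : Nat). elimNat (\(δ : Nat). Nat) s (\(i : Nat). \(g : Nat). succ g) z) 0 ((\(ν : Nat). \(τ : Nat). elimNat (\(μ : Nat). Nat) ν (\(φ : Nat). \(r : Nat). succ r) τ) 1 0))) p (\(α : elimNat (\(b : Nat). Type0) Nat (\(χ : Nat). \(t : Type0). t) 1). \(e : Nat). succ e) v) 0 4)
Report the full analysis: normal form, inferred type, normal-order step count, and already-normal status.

normal form:
  5
the term's type:
  Nat
steps to reach normal form (normal order): 18
already normal: no
first contracted redex: a beta-redex


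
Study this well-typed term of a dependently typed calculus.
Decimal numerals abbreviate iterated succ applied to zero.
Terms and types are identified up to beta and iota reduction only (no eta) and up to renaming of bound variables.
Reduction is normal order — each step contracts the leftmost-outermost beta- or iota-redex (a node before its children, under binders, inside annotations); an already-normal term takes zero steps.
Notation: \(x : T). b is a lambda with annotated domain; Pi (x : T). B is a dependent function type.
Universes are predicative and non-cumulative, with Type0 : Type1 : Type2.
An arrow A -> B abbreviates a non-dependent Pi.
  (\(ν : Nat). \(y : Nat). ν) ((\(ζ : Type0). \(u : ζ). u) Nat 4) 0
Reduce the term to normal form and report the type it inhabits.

normal form:
  4
inferred type:
  Nat


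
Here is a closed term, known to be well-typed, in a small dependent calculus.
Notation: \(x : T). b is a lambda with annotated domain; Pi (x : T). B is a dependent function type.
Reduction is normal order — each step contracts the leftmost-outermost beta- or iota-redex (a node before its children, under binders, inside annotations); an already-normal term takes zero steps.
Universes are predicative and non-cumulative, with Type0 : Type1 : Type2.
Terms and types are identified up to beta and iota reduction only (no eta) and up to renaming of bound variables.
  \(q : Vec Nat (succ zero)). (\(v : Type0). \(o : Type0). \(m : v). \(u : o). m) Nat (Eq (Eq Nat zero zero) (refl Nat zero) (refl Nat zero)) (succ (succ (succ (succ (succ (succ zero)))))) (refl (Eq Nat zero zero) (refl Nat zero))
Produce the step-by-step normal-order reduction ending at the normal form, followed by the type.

normal-order reduction sequence:
  \(q : Vec Nat (succ zero)). (\(v : Type0). \(o : Type0). \(m : v). \(u : o). m) Nat (Eq (Eq Nat zero zero) (refl Nat zero) (refl Nat zero)) (succ (succ (succ (succ (succ (succ zero)))))) (refl (Eq Nat zero zero) (refl Nat zero))
  ~> \(q : Vec Nat (succ zero)). (\(v : Type0). \(o : Nat). \(m : v). o) (Eq (Eq Nat zero zero) (refl Nat zero) (refl Nat zero)) (succ (succ (succ (succ (succ (succ zero)))))) (refl (Eq Nat zero zero) (refl Nat zero))
  ~> \(q : Vec Nat (succ zero)). (\(v : Nat). \(o : Eq (Eq Nat zero zero) (refl Nat zero) (refl Nat zero)). v) (succ (succ (succ (succ (succ (succ zero)))))) (refl (Eq Nat zero zero) (refl Nat zero))
  ~> \(q : Vec Nat (succ zero)). (\(v : Eq (Eq Nat zero zero) (refl Nat zero) (refl Nat zero)). succ (succ (succ (succ (succ (succ zero)))))) (refl (Eq Nat zero zero) (refl Nat zero))
  ~> \(q : Vec Nat (succ zero)). succ (succ (succ (succ (succ (succ zero)))))
type:
  Pi (q : Vec Nat (succ zero)). Nat


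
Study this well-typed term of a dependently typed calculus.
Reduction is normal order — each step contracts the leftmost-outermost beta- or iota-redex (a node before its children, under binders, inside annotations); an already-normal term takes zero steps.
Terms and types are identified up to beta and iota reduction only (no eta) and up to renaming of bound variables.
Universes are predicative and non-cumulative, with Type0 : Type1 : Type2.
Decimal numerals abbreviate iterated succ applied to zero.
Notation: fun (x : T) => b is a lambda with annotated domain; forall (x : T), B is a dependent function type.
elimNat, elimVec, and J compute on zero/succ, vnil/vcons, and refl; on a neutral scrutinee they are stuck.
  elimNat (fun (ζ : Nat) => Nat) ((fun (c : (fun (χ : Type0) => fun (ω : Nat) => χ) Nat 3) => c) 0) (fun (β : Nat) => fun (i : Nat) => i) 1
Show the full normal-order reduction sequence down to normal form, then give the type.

normal-order reduction:
  elimNat (fun (ζ : Nat) => Nat) ((fun (c : (fun (χ : Type0) => fun (ω : Nat) => χ) Nat 3) => c) 0) (fun (β : Nat) => fun (i : Nat) => i) 1
  ~> (fun (ζ : Nat) => fun (c : Nat) => c) 0 (elimNat (fun (χ : Nat) => Nat) ((fun (ω : (fun (β : Type0) => fun (i : Nat) => β) Nat 3) => ω) 0) (fun (g : Nat) => fun (l : Nat) => l) 0)
  ~> (fun (ζ : Nat) => ζ) (elimNat (fun (c : Nat) => Nat) ((fun (χ : (fun (ω : Type0) => fun (β : Nat) => ω) Nat 3) => χ) 0) (fun (i : Nat) => fun (g : Nat) => g) 0)
  ~> elimNat (fun (ζ : Nat) => Nat) ((fun (c : (fun (χ : Type0) => fun (ω : Nat) => χ) Nat 3) => c) 0) (fun (β : Nat) => fun (i : Nat) => i) 0
  ~> (fun (ζ : (fun (c : Type0) => fun (χ : Nat) => c) Nat 3) => ζ) 0
  ~> 0
type:
  Nat
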